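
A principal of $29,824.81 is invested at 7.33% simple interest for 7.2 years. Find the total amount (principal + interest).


Total amount formula: A = P(1 + rt) = P + P·r·t
Interest: I = P × r × t = $29,824.81 × 0.0733 × 7.2 = $15,740.34
A = P + I = $29,824.81 + $15,740.34 = $45,565.15

A = P + I = P(1 + rt) = $45,565.15


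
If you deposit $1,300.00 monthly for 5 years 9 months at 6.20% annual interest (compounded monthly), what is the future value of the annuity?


Future value of an ordinary annuity: FV = PMT × ((1 + r)^n − 1) / r
Monthly rate r = 0.062/12 ≈ 0.00516667, n = 69
FV = $1,300.00 × ((1 + 0.062/12)^69 − 1) / (0.062/12)
FV = $1,300.00 × 82.647333
FV = $107,441.53

FV = PMT × ((1+r)^n - 1)/r = $107,441.53


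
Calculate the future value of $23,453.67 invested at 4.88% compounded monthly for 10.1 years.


Compound interest formula: A = P(1 + r/n)^(nt)
A = $23,453.67 × (1 + 0.0488/12)^(12 × 10.1)
Growth factor: (1 + 0.0488/12)^121.2 = 1.635389
A = $23,453.67 × 1.635389
A = $38,355.87

A = P(1 + r/n)^(nt) = $38,355.87


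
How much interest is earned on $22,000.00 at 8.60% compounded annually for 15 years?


Compound interest earned = final amount − principal.
A = P(1 + r/n)^(nt) = $22,000.00 × (1 + 0.086/1)^(1 × 15) = $75,835.06
Interest = A − P = $75,835.06 − $22,000.00 = $53,835.06

Interest = A - P = $53,835.06


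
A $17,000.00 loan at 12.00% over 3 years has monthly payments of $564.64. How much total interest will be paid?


Total paid over the life of the loan = PMT × n.
Total paid = $564.64 × 36 = $20,327.04
Total interest = total paid − principal = $20,327.04 − $17,000.00 = $3,327.04

Total interest = (PMT × n) - PV = $3,327.04


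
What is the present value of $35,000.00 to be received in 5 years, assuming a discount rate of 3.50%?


Present value formula: PV = FV / (1 + r)^t
PV = $35,000.00 / (1 + 0.035)^5
PV = $35,000.00 / 1.1876863
PV = $29,469.06

PV = FV / (1 + r)^t = $29,469.06


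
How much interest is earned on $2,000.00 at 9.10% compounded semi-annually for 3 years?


Compound interest earned = final amount − principal.
A = P(1 + r/n)^(nt) = $2,000.00 × (1 + 0.091/2)^(2 × 3) = $2,612.01
Interest = A − P = $2,612.01 − $2,000.00 = $612.01

Interest = A - P = $612.01


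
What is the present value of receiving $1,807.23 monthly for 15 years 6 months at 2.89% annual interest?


Present value of an ordinary annuity: PV = PMT × (1 − (1 + r)^(−n)) / r
Monthly rate r = 0.0289/12 ≈ 0.00240833, n = 186
PV = $1,807.23 × (1 − (1 + 0.0289/12)^(−186)) / (0.0289/12)
PV = $1,807.23 × 149.779592
PV = $270,686.17

PV = PMT × (1-(1+r)^(-n))/r = $270,686.17


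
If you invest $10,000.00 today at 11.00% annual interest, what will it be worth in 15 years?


Future value formula: FV = PV × (1 + r)^t
FV = $10,000.00 × (1 + 0.11)^15
FV = $10,000.00 × 4.784589
FV = $47,845.89

FV = PV × (1 + r)^t = $47,845.89


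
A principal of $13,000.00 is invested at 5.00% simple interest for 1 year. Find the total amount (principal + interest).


Total amount formula: A = P(1 + rt) = P + P·r·t
Interest: I = P × r × t = $13,000.00 × 0.05 × 1 = $650.00
A = P + I = $13,000.00 + $650.00 = $13,650.00

A = P + I = P(1 + rt) = $13,650.00


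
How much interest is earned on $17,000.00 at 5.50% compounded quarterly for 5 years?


Compound interest earned = final amount − principal.
A = P(1 + r/n)^(nt) = $17,000.00 × (1 + 0.055/4)^(4 × 5) = $22,339.13
Interest = A − P = $22,339.13 − $17,000.00 = $5,339.13

Interest = A - P = $5,339.13


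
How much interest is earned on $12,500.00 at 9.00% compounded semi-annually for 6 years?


Compound interest earned = final amount − principal.
A = P(1 + r/n)^(nt) = $12,500.00 × (1 + 0.09/2)^(2 × 6) = $21,198.52
Interest = A − P = $21,198.52 − $12,500.00 = $8,698.52

Interest = A - P = $8,698.52


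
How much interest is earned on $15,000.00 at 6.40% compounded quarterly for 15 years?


Compound interest earned = final amount − principal.
A = P(1 + r/n)^(nt) = $15,000.00 × (1 + 0.064/4)^(4 × 15) = $38,878.88
Interest = A − P = $38,878.88 − $15,000.00 = $23,878.88

Interest = A - P = $23,878.88


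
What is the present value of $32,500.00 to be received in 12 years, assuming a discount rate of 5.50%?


Present value formula: PV = FV / (1 + r)^t
PV = $32,500.00 / (1 + 0.055)^12
PV = $32,500.00 / 1.901207
PV = $17,094.40

PV = FV / (1 + r)^t = $17,094.40


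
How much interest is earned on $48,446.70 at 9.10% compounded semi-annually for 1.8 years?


Compound interest earned = final amount − principal.
A = P(1 + r/n)^(nt) = $48,446.70 × (1 + 0.091/2)^(2 × 1.8) = $56,863.13
Interest = A − P = $56,863.13 − $48,446.70 = $8,416.43

Interest = A - P = $8,416.43


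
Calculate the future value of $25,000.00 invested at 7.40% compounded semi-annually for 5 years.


Compound interest formula: A = P(1 + r/n)^(nt)
A = $25,000.00 × (1 + 0.074/2)^(2 × 5)
Growth factor: (1 + 0.074/2)^10 = 1.43809496
A = $25,000.00 × 1.43809496
A = $35,952.37

A = P(1 + r/n)^(nt) = $35,952.37


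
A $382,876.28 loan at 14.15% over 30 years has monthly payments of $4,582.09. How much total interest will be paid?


Total paid over the life of the loan = PMT × n.
Total paid = $4,582.09 × 360 = $1,649,552.40
Total interest = total paid − principal = $1,649,552.40 − $382,876.28 = $1,266,676.12

Total interest = (PMT × n) - PV = $1,266,676.12


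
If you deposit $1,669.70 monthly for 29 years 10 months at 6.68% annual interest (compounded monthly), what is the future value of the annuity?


Future value of an ordinary annuity: FV = PMT × ((1 + r)^n − 1) / r
Monthly rate r = 0.0668/12 ≈ 0.00556667, n = 358
FV = $1,669.70 × ((1 + 0.0668/12)^358 − 1) / (0.0668/12)
FV = $1,669.70 × 1131.036446
FV = $1,888,491.55

FV = PMT × ((1+r)^n - 1)/r = $1,888,491.55


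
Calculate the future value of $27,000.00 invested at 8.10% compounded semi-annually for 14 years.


Compound interest formula: A = P(1 + r/n)^(nt)
A = $27,000.00 × (1 + 0.081/2)^(2 × 14)
Growth factor: (1 + 0.081/2)^28 = 3.0393336
A = $27,000.00 × 3.0393336
A = $82,062.01

A = P(1 + r/n)^(nt) = $82,062.01


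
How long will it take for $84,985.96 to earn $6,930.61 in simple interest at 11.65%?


Rearrange the simple interest formula for t:
I = P × r × t  ⇒  t = I / (P × r)
t = $6,930.61 / ($84,985.96 × 0.1165)
t = 0.7

t = I/(P×r) = 0.7 years


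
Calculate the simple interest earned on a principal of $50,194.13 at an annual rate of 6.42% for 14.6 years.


Simple interest formula: I = P × r × t
I = $50,194.13 × 0.0642 × 14.6
I = $47,047.96

I = P × r × t = $47,047.96


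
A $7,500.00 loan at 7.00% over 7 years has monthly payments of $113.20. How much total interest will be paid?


Total paid over the life of the loan = PMT × n.
Total paid = $113.20 × 84 = $9,508.80
Total interest = total paid − principal = $9,508.80 − $7,500.00 = $2,008.80

Total interest = (PMT × n) - PV = $2,008.80


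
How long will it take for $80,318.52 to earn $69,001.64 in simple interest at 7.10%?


Rearrange the simple interest formula for t:
I = P × r × t  ⇒  t = I / (P × r)
t = $69,001.64 / ($80,318.52 × 0.071)
t = 12.1

t = I/(P×r) = 12.1 years


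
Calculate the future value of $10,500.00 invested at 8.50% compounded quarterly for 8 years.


Compound interest formula: A = P(1 + r/n)^(nt)
A = $10,500.00 × (1 + 0.085/4)^(4 × 8)
Growth factor: (1 + 0.085/4)^32 = 1.9598653
A = $10,500.00 × 1.9598653
A = $20,578.59

A = P(1 + r/n)^(nt) = $20,578.59


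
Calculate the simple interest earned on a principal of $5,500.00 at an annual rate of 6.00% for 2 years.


Simple interest formula: I = P × r × t
I = $5,500.00 × 0.06 × 2
I = $660.00

I = P × r × t = $660.00


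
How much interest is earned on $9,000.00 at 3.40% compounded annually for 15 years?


Compound interest earned = final amount − principal.
A = P(1 + r/n)^(nt) = $9,000.00 × (1 + 0.034/1)^(1 × 15) = $14,861.09
Interest = A − P = $14,861.09 − $9,000.00 = $5,861.09

Interest = A - P = $5,861.09


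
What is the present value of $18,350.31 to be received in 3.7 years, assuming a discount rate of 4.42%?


Present value formula: PV = FV / (1 + r)^t
PV = $18,350.31 / (1 + 0.0442)^3.7
PV = $18,350.31 / 1.173545
PV = $15,636.65

PV = FV / (1 + r)^t = $15,636.65


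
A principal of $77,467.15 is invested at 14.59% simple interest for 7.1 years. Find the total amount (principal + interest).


Total amount formula: A = P(1 + rt) = P + P·r·t
Interest: I = P × r × t = $77,467.15 × 0.1459 × 7.1 = $80,247.45
A = P + I = $77,467.15 + $80,247.45 = $157,714.60

A = P + I = P(1 + rt) = $157,714.60


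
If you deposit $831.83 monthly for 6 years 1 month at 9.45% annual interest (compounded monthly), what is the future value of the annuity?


Future value of an ordinary annuity: FV = PMT × ((1 + r)^n − 1) / r
Monthly rate r = 0.0945/12 = 0.007875, n = 73
FV = $831.83 × ((1 + 0.0945/12)^73 − 1) / (0.0945/12)
FV = $831.83 × 98.147522
FV = $81,642.05

FV = PMT × ((1+r)^n - 1)/r = $81,642.05


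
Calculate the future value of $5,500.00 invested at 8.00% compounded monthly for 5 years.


Compound interest formula: A = P(1 + r/n)^(nt)
A = $5,500.00 × (1 + 0.08/12)^(12 × 5)
Growth factor: (1 + 0.08/12)^60 = 1.489846
A = $5,500.00 × 1.489846
A = $8,194.15

A = P(1 + r/n)^(nt) = $8,194.15


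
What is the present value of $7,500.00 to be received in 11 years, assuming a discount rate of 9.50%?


Present value formula: PV = FV / (1 + r)^t
PV = $7,500.00 / (1 + 0.095)^11
PV = $7,500.00 / 2.713659
PV = $2,763.80

PV = FV / (1 + r)^t = $2,763.80


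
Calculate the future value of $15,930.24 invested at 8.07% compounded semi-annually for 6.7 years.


Compound interest formula: A = P(1 + r/n)^(nt)
A = $15,930.24 × (1 + 0.0807/2)^(2 × 6.7)
Growth factor: (1 + 0.0807/2)^13.4 = 1.6990451
A = $15,930.24 × 1.6990451
A = $27,066.20

A = P(1 + r/n)^(nt) = $27,066.20


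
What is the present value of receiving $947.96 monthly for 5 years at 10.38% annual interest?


Present value of an ordinary annuity: PV = PMT × (1 − (1 + r)^(−n)) / r
Monthly rate r = 0.1038/12 = 0.00865, n = 60
PV = $947.96 × (1 − (1 + 0.1038/12)^(−60)) / (0.1038/12)
PV = $947.96 × 46.653753
PV = $44,225.89

PV = PMT × (1-(1+r)^(-n))/r = $44,225.89


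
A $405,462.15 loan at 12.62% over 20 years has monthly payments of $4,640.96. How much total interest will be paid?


Total paid over the life of the loan = PMT × n.
Total paid = $4,640.96 × 240 = $1,113,830.40
Total interest = total paid − principal = $1,113,830.40 − $405,462.15 = $708,368.25

Total interest = (PMT × n) - PV = $708,368.25


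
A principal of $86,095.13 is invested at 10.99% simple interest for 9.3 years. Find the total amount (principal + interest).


Total amount formula: A = P(1 + rt) = P + P·r·t
Interest: I = P × r × t = $86,095.13 × 0.1099 × 9.3 = $87,995.25
A = P + I = $86,095.13 + $87,995.25 = $174,090.38

A = P + I = P(1 + rt) = $174,090.38


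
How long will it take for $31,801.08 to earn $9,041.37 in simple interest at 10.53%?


Rearrange the simple interest formula for t:
I = P × r × t  ⇒  t = I / (P × r)
t = $9,041.37 / ($31,801.08 × 0.1053)
t = 2.7

t = I/(P×r) = 2.7 years


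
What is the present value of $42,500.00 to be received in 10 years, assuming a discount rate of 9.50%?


Present value formula: PV = FV / (1 + r)^t
PV = $42,500.00 / (1 + 0.095)^10
PV = $42,500.00 / 2.478228
PV = $17,149.35

PV = FV / (1 + r)^t = $17,149.35


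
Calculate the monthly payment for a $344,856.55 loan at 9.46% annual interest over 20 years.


Loan payment formula: PMT = PV × r / (1 − (1 + r)^(−n))
Monthly rate r = 0.0946/12 ≈ 0.00788333, n = 240 months
Denominator: 1 − (1 + 0.0946/12)^(−240) = 0.848107
PMT = $344,856.55 × (0.0946/12) / 0.848107
PMT = $3,205.51 per month

PMT = PV × r / (1-(1+r)^(-n)) = $3,205.51/month


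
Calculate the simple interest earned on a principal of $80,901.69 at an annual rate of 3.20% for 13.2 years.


Simple interest formula: I = P × r × t
I = $80,901.69 × 0.032 × 13.2
I = $34,172.87

I = P × r × t = $34,172.87


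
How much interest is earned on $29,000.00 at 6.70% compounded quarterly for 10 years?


Compound interest earned = final amount − principal.
A = P(1 + r/n)^(nt) = $29,000.00 × (1 + 0.067/4)^(4 × 10) = $56,359.25
Interest = A − P = $56,359.25 − $29,000.00 = $27,359.25

Interest = A - P = $27,359.25


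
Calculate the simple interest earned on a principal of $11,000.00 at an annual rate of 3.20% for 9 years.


Simple interest formula: I = P × r × t
I = $11,000.00 × 0.032 × 9
I = $3,168.00

I = P × r × t = $3,168.00


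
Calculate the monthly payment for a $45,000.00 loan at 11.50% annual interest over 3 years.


Loan payment formula: PMT = PV × r / (1 − (1 + r)^(−n))
Monthly rate r = 0.115/12 ≈ 0.00958333, n = 36 months
Denominator: 1 − (1 + 0.115/12)^(−36) = 0.290615
PMT = $45,000.00 × (0.115/12) / 0.290615
PMT = $1,483.92 per month

PMT = PV × r / (1-(1+r)^(-n)) = $1,483.92/month


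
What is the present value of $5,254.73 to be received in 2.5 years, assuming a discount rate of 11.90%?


Present value formula: PV = FV / (1 + r)^t
PV = $5,254.73 / (1 + 0.119)^2.5
PV = $5,254.73 / 1.324571
PV = $3,967.12

PV = FV / (1 + r)^t = $3,967.12


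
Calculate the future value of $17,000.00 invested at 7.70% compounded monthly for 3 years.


Compound interest formula: A = P(1 + r/n)^(nt)
A = $17,000.00 × (1 + 0.077/12)^(12 × 3)
Growth factor: (1 + 0.077/12)^36 = 1.258930
A = $17,000.00 × 1.258930
A = $21,401.81

A = P(1 + r/n)^(nt) = $21,401.81


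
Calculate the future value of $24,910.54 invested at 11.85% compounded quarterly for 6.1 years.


Compound interest formula: A = P(1 + r/n)^(nt)
A = $24,910.54 × (1 + 0.1185/4)^(4 × 6.1)
Growth factor: (1 + 0.1185/4)^24.4 = 2.038776
A = $24,910.54 × 2.038776
A = $50,787.01

A = P(1 + r/n)^(nt) = $50,787.01


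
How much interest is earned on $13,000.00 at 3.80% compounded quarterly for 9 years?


Compound interest earned = final amount − principal.
A = P(1 + r/n)^(nt) = $13,000.00 × (1 + 0.038/4)^(4 × 9) = $18,271.36
Interest = A − P = $18,271.36 − $13,000.00 = $5,271.36

Interest = A - P = $5,271.36


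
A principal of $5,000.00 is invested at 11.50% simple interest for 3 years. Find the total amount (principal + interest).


Total amount formula: A = P(1 + rt) = P + P·r·t
Interest: I = P × r × t = $5,000.00 × 0.115 × 3 = $1,725.00
A = P + I = $5,000.00 + $1,725.00 = $6,725.00

A = P + I = P(1 + rt) = $6,725.00


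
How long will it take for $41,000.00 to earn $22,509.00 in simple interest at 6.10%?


Rearrange the simple interest formula for t:
I = P × r × t  ⇒  t = I / (P × r)
t = $22,509.00 / ($41,000.00 × 0.061)
t = 9

t = I/(P×r) = 9 years


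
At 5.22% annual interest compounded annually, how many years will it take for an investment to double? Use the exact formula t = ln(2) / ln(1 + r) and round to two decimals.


Doubling condition: (1 + r)^t = 2
Take ln of both sides: t × ln(1 + r) = ln(2)
t = ln(2) / ln(1 + r)
t = 0.693147 / 0.050883
t = 13.62

t = ln(2) / ln(1 + r) = 13.62 years


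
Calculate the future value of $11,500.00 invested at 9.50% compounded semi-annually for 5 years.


Compound interest formula: A = P(1 + r/n)^(nt)
A = $11,500.00 × (1 + 0.095/2)^(2 × 5)
Growth factor: (1 + 0.095/2)^10 = 1.590524
A = $11,500.00 × 1.590524
A = $18,291.03

A = P(1 + r/n)^(nt) = $18,291.03


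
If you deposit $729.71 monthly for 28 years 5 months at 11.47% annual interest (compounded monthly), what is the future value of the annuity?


Future value of an ordinary annuity: FV = PMT × ((1 + r)^n − 1) / r
Monthly rate r = 0.1147/12 ≈ 0.00955833, n = 341
FV = $729.71 × ((1 + 0.1147/12)^341 − 1) / (0.1147/12)
FV = $729.71 × 2577.209985
FV = $1,880,615.90

FV = PMT × ((1+r)^n - 1)/r = $1,880,615.90


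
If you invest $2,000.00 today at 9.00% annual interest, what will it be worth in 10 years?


Future value formula: FV = PV × (1 + r)^t
FV = $2,000.00 × (1 + 0.09)^10
FV = $2,000.00 × 2.367364
FV = $4,734.73

FV = PV × (1 + r)^t = $4,734.73


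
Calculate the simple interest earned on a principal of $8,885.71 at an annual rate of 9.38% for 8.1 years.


Simple interest formula: I = P × r × t
I = $8,885.71 × 0.0938 × 8.1
I = $6,751.18

I = P × r × t = $6,751.18


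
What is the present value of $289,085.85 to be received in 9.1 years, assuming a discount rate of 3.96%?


Present value formula: PV = FV / (1 + r)^t
PV = $289,085.85 / (1 + 0.0396)^9.1
PV = $289,085.85 / 1.42391172
PV = $203,022.31

PV = FV / (1 + r)^t = $203,022.31


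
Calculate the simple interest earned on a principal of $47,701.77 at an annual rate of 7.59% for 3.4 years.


Simple interest formula: I = P × r × t
I = $47,701.77 × 0.0759 × 3.4
I = $12,309.92

I = P × r × t = $12,309.92


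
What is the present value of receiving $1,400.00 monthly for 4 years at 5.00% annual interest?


Present value of an ordinary annuity: PV = PMT × (1 − (1 + r)^(−n)) / r
Monthly rate r = 0.05/12 ≈ 0.00416667, n = 48
PV = $1,400.00 × (1 − (1 + 0.05/12)^(−48)) / (0.05/12)
PV = $1,400.00 × 43.422956
PV = $60,792.14

PV = PMT × (1-(1+r)^(-n))/r = $60,792.14


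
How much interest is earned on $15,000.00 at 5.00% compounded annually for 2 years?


Compound interest earned = final amount − principal.
A = P(1 + r/n)^(nt) = $15,000.00 × (1 + 0.05/1)^(1 × 2) = $16,537.50
Interest = A − P = $16,537.50 − $15,000.00 = $1,537.50

Interest = A - P = $1,537.50


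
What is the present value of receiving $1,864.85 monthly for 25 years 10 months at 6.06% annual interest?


Present value of an ordinary annuity: PV = PMT × (1 − (1 + r)^(−n)) / r
Monthly rate r = 0.0606/12 = 0.00505, n = 310
PV = $1,864.85 × (1 − (1 + 0.0606/12)^(−310)) / (0.0606/12)
PV = $1,864.85 × 156.473577
PV = $291,799.75

PV = PMT × (1-(1+r)^(-n))/r = $291,799.75


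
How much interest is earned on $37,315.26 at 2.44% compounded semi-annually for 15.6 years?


Compound interest earned = final amount − principal.
A = P(1 + r/n)^(nt) = $37,315.26 × (1 + 0.0244/2)^(2 × 15.6) = $54,474.85
Interest = A − P = $54,474.85 − $37,315.26 = $17,159.59

Interest = A - P = $17,159.59


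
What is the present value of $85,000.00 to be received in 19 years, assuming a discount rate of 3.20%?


Present value formula: PV = FV / (1 + r)^t
PV = $85,000.00 / (1 + 0.032)^19
PV = $85,000.00 / 1.8193416
PV = $46,720.20

PV = FV / (1 + r)^t = $46,720.20


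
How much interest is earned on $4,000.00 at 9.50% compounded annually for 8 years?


Compound interest earned = final amount − principal.
A = P(1 + r/n)^(nt) = $4,000.00 × (1 + 0.095/1)^(1 × 8) = $8,267.48
Interest = A − P = $8,267.48 − $4,000.00 = $4,267.48

Interest = A - P = $4,267.48


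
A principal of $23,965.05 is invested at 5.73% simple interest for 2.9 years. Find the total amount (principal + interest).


Total amount formula: A = P(1 + rt) = P + P·r·t
Interest: I = P × r × t = $23,965.05 × 0.0573 × 2.9 = $3,982.27
A = P + I = $23,965.05 + $3,982.27 = $27,947.32

A = P + I = P(1 + rt) = $27,947.32


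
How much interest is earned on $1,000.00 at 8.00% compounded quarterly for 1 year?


Compound interest earned = final amount − principal.
A = P(1 + r/n)^(nt) = $1,000.00 × (1 + 0.08/4)^(4 × 1) = $1,082.43
Interest = A − P = $1,082.43 − $1,000.00 = $82.43

Interest = A - P = $82.43


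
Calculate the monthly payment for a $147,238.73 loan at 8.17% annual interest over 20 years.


Loan payment formula: PMT = PV × r / (1 − (1 + r)^(−n))
Monthly rate r = 0.0817/12 ≈ 0.00680833, n = 240 months
Denominator: 1 − (1 + 0.0817/12)^(−240) = 0.803769
PMT = $147,238.73 × (0.0817/12) / 0.803769
PMT = $1,247.19 per month

PMT = PV × r / (1-(1+r)^(-n)) = $1,247.19/month


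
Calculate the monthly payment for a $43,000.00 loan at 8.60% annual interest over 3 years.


Loan payment formula: PMT = PV × r / (1 − (1 + r)^(−n))
Monthly rate r = 0.086/12 ≈ 0.00716667, n = 36 months
Denominator: 1 − (1 + 0.086/12)^(−36) = 0.2266936
PMT = $43,000.00 × (0.086/12) / 0.2266936
PMT = $1,359.40 per month

PMT = PV × r / (1-(1+r)^(-n)) = $1,359.40/month


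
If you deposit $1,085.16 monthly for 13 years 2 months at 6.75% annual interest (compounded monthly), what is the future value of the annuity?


Future value of an ordinary annuity: FV = PMT × ((1 + r)^n − 1) / r
Monthly rate r = 0.0675/12 = 0.005625, n = 158
FV = $1,085.16 × ((1 + 0.0675/12)^158 − 1) / (0.0675/12)
FV = $1,085.16 × 253.517975
FV = $275,107.57

FV = PMT × ((1+r)^n - 1)/r = $275,107.57


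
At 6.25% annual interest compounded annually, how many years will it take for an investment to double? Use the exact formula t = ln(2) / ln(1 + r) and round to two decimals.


Doubling condition: (1 + r)^t = 2
Take ln of both sides: t × ln(1 + r) = ln(2)
t = ln(2) / ln(1 + r)
t = 0.693147 / 0.060625
t = 11.43

t = ln(2) / ln(1 + r) = 11.43 years


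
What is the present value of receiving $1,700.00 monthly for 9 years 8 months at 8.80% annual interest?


Present value of an ordinary annuity: PV = PMT × (1 − (1 + r)^(−n)) / r
Monthly rate r = 0.088/12 ≈ 0.00733333, n = 116
PV = $1,700.00 × (1 − (1 + 0.088/12)^(−116)) / (0.088/12)
PV = $1,700.00 × 77.937555
PV = $132,493.84

PV = PMT × (1-(1+r)^(-n))/r = $132,493.84


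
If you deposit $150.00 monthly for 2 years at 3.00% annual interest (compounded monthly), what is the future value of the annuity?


Future value of an ordinary annuity: FV = PMT × ((1 + r)^n − 1) / r
Monthly rate r = 0.03/12 = 0.0025, n = 24
FV = $150.00 × ((1 + 0.03/12)^24 − 1) / (0.03/12)
FV = $150.00 × 24.702818
FV = $3,705.42

FV = PMT × ((1+r)^n - 1)/r = $3,705.42


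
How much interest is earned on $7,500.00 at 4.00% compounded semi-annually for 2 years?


Compound interest earned = final amount − principal.
A = P(1 + r/n)^(nt) = $7,500.00 × (1 + 0.04/2)^(2 × 2) = $8,118.24
Interest = A − P = $8,118.24 − $7,500.00 = $618.24

Interest = A - P = $618.24


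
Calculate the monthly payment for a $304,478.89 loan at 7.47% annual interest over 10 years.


Loan payment formula: PMT = PV × r / (1 − (1 + r)^(−n))
Monthly rate r = 0.0747/12 = 0.006225, n = 120 months
Denominator: 1 − (1 + 0.0747/12)^(−120) = 0.525116
PMT = $304,478.89 × (0.0747/12) / 0.525116
PMT = $3,609.45 per month

PMT = PV × r / (1-(1+r)^(-n)) = $3,609.45/month


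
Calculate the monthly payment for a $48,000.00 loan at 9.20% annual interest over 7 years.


Loan payment formula: PMT = PV × r / (1 − (1 + r)^(−n))
Monthly rate r = 0.092/12 ≈ 0.00766667, n = 84 months
Denominator: 1 − (1 + 0.092/12)^(−84) = 0.473521
PMT = $48,000.00 × (0.092/12) / 0.473521
PMT = $777.16 per month

PMT = PV × r / (1-(1+r)^(-n)) = $777.16/month


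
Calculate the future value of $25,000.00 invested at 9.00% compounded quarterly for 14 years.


Compound interest formula: A = P(1 + r/n)^(nt)
A = $25,000.00 × (1 + 0.09/4)^(4 × 14)
Growth factor: (1 + 0.09/4)^56 = 3.476528
A = $25,000.00 × 3.476528
A = $86,913.20

A = P(1 + r/n)^(nt) = $86,913.20


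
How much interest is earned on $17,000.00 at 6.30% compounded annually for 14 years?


Compound interest earned = final amount − principal.
A = P(1 + r/n)^(nt) = $17,000.00 × (1 + 0.063/1)^(1 × 14) = $39,986.61
Interest = A − P = $39,986.61 − $17,000.00 = $22,986.61

Interest = A - P = $22,986.61


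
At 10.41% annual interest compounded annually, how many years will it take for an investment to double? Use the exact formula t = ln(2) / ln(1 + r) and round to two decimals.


Doubling condition: (1 + r)^t = 2
Take ln of both sides: t × ln(1 + r) = ln(2)
t = ln(2) / ln(1 + r)
t = 0.693147 / 0.099031
t = 7.00

t = ln(2) / ln(1 + r) = 7.00 years


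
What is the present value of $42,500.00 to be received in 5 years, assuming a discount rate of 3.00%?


Present value formula: PV = FV / (1 + r)^t
PV = $42,500.00 / (1 + 0.03)^5
PV = $42,500.00 / 1.1592741
PV = $36,660.87

PV = FV / (1 + r)^t = $36,660.87


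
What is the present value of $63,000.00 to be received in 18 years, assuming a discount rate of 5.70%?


Present value formula: PV = FV / (1 + r)^t
PV = $63,000.00 / (1 + 0.057)^18
PV = $63,000.00 / 2.71237524
PV = $23,226.87

PV = FV / (1 + r)^t = $23,226.87


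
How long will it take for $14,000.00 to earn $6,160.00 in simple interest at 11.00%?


Rearrange the simple interest formula for t:
I = P × r × t  ⇒  t = I / (P × r)
t = $6,160.00 / ($14,000.00 × 0.11)
t = 4

t = I/(P×r) = 4 years


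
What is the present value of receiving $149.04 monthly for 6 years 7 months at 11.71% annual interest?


Present value of an ordinary annuity: PV = PMT × (1 − (1 + r)^(−n)) / r
Monthly rate r = 0.1171/12 ≈ 0.00975833, n = 79
PV = $149.04 × (1 − (1 + 0.1171/12)^(−79)) / (0.1171/12)
PV = $149.04 × 54.894141
PV = $8,181.42

PV = PMT × (1-(1+r)^(-n))/r = $8,181.42


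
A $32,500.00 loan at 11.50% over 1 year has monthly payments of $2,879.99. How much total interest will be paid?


Total paid over the life of the loan = PMT × n.
Total paid = $2,879.99 × 12 = $34,559.88
Total interest = total paid − principal = $34,559.88 − $32,500.00 = $2,059.88

Total interest = (PMT × n) - PV = $2,059.88


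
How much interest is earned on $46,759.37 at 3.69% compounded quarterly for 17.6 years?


Compound interest earned = final amount − principal.
A = P(1 + r/n)^(nt) = $46,759.37 × (1 + 0.0369/4)^(4 × 17.6) = $89,253.21
Interest = A − P = $89,253.21 − $46,759.37 = $42,493.84

Interest = A - P = $42,493.84


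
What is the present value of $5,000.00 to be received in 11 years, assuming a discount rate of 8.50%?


Present value formula: PV = FV / (1 + r)^t
PV = $5,000.00 / (1 + 0.085)^11
PV = $5,000.00 / 2.453167
PV = $2,038.18

PV = FV / (1 + r)^t = $2,038.18


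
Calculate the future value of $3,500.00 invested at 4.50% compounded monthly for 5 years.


Compound interest formula: A = P(1 + r/n)^(nt)
A = $3,500.00 × (1 + 0.045/12)^(12 × 5)
Growth factor: (1 + 0.045/12)^60 = 1.251796
A = $3,500.00 × 1.251796
A = $4,381.29

A = P(1 + r/n)^(nt) = $4,381.29


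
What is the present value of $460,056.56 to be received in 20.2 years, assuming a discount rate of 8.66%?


Present value formula: PV = FV / (1 + r)^t
PV = $460,056.56 / (1 + 0.0866)^20.2
PV = $460,056.56 / 5.353132
PV = $85,941.57

PV = FV / (1 + r)^t = $85,941.57


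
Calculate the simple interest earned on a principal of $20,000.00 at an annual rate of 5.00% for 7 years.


Simple interest formula: I = P × r × t
I = $20,000.00 × 0.05 × 7
I = $7,000.00

I = P × r × t = $7,000.00


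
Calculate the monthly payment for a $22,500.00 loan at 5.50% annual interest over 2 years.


Loan payment formula: PMT = PV × r / (1 − (1 + r)^(−n))
Monthly rate r = 0.055/12 ≈ 0.00458333, n = 24 months
Denominator: 1 − (1 + 0.055/12)^(−24) = 0.103941
PMT = $22,500.00 × (0.055/12) / 0.103941
PMT = $992.15 per month

PMT = PV × r / (1-(1+r)^(-n)) = $992.15/month


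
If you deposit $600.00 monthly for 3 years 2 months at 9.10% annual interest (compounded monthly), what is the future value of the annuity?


Future value of an ordinary annuity: FV = PMT × ((1 + r)^n − 1) / r
Monthly rate r = 0.091/12 ≈ 0.00758333, n = 38
FV = $600.00 × ((1 + 0.091/12)^38 − 1) / (0.091/12)
FV = $600.00 × 43.850134
FV = $26,310.08

FV = PMT × ((1+r)^n - 1)/r = $26,310.08


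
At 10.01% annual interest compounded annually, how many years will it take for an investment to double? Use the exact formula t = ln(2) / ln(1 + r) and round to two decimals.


Doubling condition: (1 + r)^t = 2
Take ln of both sides: t × ln(1 + r) = ln(2)
t = ln(2) / ln(1 + r)
t = 0.693147 / 0.095401
t = 7.27

t = ln(2) / ln(1 + r) = 7.27 years


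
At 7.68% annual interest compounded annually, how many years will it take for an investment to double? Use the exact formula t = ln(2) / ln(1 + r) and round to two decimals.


Doubling condition: (1 + r)^t = 2
Take ln of both sides: t × ln(1 + r) = ln(2)
t = ln(2) / ln(1 + r)
t = 0.693147 / 0.073994
t = 9.37

t = ln(2) / ln(1 + r) = 9.37 years


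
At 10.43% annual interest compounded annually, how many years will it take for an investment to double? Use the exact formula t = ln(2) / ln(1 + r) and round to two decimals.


Doubling condition: (1 + r)^t = 2
Take ln of both sides: t × ln(1 + r) = ln(2)
t = ln(2) / ln(1 + r)
t = 0.693147 / 0.099212
t = 6.99

t = ln(2) / ln(1 + r) = 6.99 years


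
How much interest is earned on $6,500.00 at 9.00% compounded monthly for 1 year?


Compound interest earned = final amount − principal.
A = P(1 + r/n)^(nt) = $6,500.00 × (1 + 0.09/12)^(12 × 1) = $7,109.74
Interest = A − P = $7,109.74 − $6,500.00 = $609.74

Interest = A - P = $609.74


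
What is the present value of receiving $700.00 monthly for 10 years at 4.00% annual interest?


Present value of an ordinary annuity: PV = PMT × (1 − (1 + r)^(−n)) / r
Monthly rate r = 0.04/12 ≈ 0.00333333, n = 120
PV = $700.00 × (1 − (1 + 0.04/12)^(−120)) / (0.04/12)
PV = $700.00 × 98.770175
PV = $69,139.12

PV = PMT × (1-(1+r)^(-n))/r = $69,139.12


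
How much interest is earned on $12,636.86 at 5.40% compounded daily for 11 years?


Compound interest earned = final amount − principal.
A = P(1 + r/n)^(nt) = $12,636.86 × (1 + 0.054/365)^(365 × 11) = $22,887.11
Interest = A − P = $22,887.11 − $12,636.86 = $10,250.25

Interest = A - P = $10,250.25


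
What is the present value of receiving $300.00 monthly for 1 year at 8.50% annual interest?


Present value of an ordinary annuity: PV = PMT × (1 − (1 + r)^(−n)) / r
Monthly rate r = 0.085/12 ≈ 0.00708333, n = 12
PV = $300.00 × (1 − (1 + 0.085/12)^(−12)) / (0.085/12)
PV = $300.00 × 11.465289
PV = $3,439.59

PV = PMT × (1-(1+r)^(-n))/r = $3,439.59


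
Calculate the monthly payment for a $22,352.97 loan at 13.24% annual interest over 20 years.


Loan payment formula: PMT = PV × r / (1 − (1 + r)^(−n))
Monthly rate r = 0.1324/12 ≈ 0.01103333, n = 240 months
Denominator: 1 − (1 + 0.1324/12)^(−240) = 0.928173
PMT = $22,352.97 × (0.1324/12) / 0.928173
PMT = $265.71 per month

PMT = PV × r / (1-(1+r)^(-n)) = $265.71/month


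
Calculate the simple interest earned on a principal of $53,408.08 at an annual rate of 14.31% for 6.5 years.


Simple interest formula: I = P × r × t
I = $53,408.08 × 0.1431 × 6.5
I = $49,677.53

I = P × r × t = $49,677.53


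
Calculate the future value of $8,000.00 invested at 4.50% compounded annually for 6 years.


Compound interest formula: A = P(1 + r/n)^(nt)
A = $8,000.00 × (1 + 0.045/1)^(1 × 6)
Growth factor: (1 + 0.045/1)^6 = 1.302260
A = $8,000.00 × 1.302260
A = $10,418.08

A = P(1 + r/n)^(nt) = $10,418.08


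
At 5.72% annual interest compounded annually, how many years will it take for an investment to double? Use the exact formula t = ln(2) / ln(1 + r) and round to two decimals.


Doubling condition: (1 + r)^t = 2
Take ln of both sides: t × ln(1 + r) = ln(2)
t = ln(2) / ln(1 + r)
t = 0.693147 / 0.055624
t = 12.46

t = ln(2) / ln(1 + r) = 12.46 years


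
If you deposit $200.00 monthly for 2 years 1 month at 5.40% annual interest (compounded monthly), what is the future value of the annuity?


Future value of an ordinary annuity: FV = PMT × ((1 + r)^n − 1) / r
Monthly rate r = 0.054/12 = 0.0045, n = 25
FV = $200.00 × ((1 + 0.054/12)^25 − 1) / (0.054/12)
FV = $200.00 × 26.397750
FV = $5,279.55

FV = PMT × ((1+r)^n - 1)/r = $5,279.55


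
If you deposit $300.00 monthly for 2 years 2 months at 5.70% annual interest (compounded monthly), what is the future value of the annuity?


Future value of an ordinary annuity: FV = PMT × ((1 + r)^n − 1) / r
Monthly rate r = 0.057/12 = 0.00475, n = 26
FV = $300.00 × ((1 + 0.057/12)^26 − 1) / (0.057/12)
FV = $300.00 × 27.604049
FV = $8,281.21

FV = PMT × ((1+r)^n - 1)/r = $8,281.21


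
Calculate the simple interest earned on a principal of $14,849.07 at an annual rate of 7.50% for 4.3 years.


Simple interest formula: I = P × r × t
I = $14,849.07 × 0.075 × 4.3
I = $4,788.83

I = P × r × t = $4,788.83


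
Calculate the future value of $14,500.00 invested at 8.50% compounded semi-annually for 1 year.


Compound interest formula: A = P(1 + r/n)^(nt)
A = $14,500.00 × (1 + 0.085/2)^(2 × 1)
Growth factor: (1 + 0.085/2)^2 = 1.086806
A = $14,500.00 × 1.086806
A = $15,758.69

A = P(1 + r/n)^(nt) = $15,758.69


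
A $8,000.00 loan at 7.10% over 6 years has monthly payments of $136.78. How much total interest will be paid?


Total paid over the life of the loan = PMT × n.
Total paid = $136.78 × 72 = $9,848.16
Total interest = total paid − principal = $9,848.16 − $8,000.00 = $1,848.16

Total interest = (PMT × n) - PV = $1,848.16


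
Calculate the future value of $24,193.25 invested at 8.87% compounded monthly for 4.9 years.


Compound interest formula: A = P(1 + r/n)^(nt)
A = $24,193.25 × (1 + 0.0887/12)^(12 × 4.9)
Growth factor: (1 + 0.0887/12)^58.8 = 1.5419249
A = $24,193.25 × 1.5419249
A = $37,304.17

A = P(1 + r/n)^(nt) = $37,304.17


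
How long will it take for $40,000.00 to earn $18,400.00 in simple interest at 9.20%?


Rearrange the simple interest formula for t:
I = P × r × t  ⇒  t = I / (P × r)
t = $18,400.00 / ($40,000.00 × 0.092)
t = 5

t = I/(P×r) = 5 years


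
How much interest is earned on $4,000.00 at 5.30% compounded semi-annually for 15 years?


Compound interest earned = final amount − principal.
A = P(1 + r/n)^(nt) = $4,000.00 × (1 + 0.053/2)^(2 × 15) = $8,766.55
Interest = A − P = $8,766.55 − $4,000.00 = $4,766.55

Interest = A - P = $4,766.55


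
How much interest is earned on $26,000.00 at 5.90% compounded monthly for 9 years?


Compound interest earned = final amount − principal.
A = P(1 + r/n)^(nt) = $26,000.00 × (1 + 0.059/12)^(12 × 9) = $44,158.94
Interest = A − P = $44,158.94 − $26,000.00 = $18,158.94

Interest = A - P = $18,158.94


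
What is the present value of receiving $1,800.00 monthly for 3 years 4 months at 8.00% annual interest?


Present value of an ordinary annuity: PV = PMT × (1 − (1 + r)^(−n)) / r
Monthly rate r = 0.08/12 ≈ 0.00666667, n = 40
PV = $1,800.00 × (1 − (1 + 0.08/12)^(−40)) / (0.08/12)
PV = $1,800.00 × 35.009032
PV = $63,016.26

PV = PMT × (1-(1+r)^(-n))/r = $63,016.26


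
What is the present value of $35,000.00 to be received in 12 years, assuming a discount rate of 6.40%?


Present value formula: PV = FV / (1 + r)^t
PV = $35,000.00 / (1 + 0.064)^12
PV = $35,000.00 / 2.105230
PV = $16,625.26

PV = FV / (1 + r)^t = $16,625.26


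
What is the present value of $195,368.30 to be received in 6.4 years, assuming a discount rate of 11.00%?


Present value formula: PV = FV / (1 + r)^t
PV = $195,368.30 / (1 + 0.11)^6.4
PV = $195,368.30 / 1.9501457
PV = $100,181.39

PV = FV / (1 + r)^t = $100,181.39


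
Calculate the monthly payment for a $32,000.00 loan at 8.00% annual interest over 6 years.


Loan payment formula: PMT = PV × r / (1 − (1 + r)^(−n))
Monthly rate r = 0.08/12 ≈ 0.00666667, n = 72 months
Denominator: 1 − (1 + 0.08/12)^(−72) = 0.380230
PMT = $32,000.00 × (0.08/12) / 0.380230
PMT = $561.06 per month

PMT = PV × r / (1-(1+r)^(-n)) = $561.06/month


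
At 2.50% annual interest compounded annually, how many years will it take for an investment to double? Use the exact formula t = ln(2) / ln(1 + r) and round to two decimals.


Doubling condition: (1 + r)^t = 2
Take ln of both sides: t × ln(1 + r) = ln(2)
t = ln(2) / ln(1 + r)
t = 0.693147 / 0.024693
t = 28.07

t = ln(2) / ln(1 + r) = 28.07 years


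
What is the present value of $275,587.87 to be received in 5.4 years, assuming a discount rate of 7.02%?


Present value formula: PV = FV / (1 + r)^t
PV = $275,587.87 / (1 + 0.0702)^5.4
PV = $275,587.87 / 1.442483
PV = $191,051.03

PV = FV / (1 + r)^t = $191,051.03


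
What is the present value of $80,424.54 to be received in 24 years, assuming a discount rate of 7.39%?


Present value formula: PV = FV / (1 + r)^t
PV = $80,424.54 / (1 + 0.0739)^24
PV = $80,424.54 / 5.535186
PV = $14,529.69

PV = FV / (1 + r)^t = $14,529.69


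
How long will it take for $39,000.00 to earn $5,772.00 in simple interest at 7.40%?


Rearrange the simple interest formula for t:
I = P × r × t  ⇒  t = I / (P × r)
t = $5,772.00 / ($39,000.00 × 0.074)
t = 2

t = I/(P×r) = 2 years


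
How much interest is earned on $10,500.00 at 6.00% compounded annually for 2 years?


Compound interest earned = final amount − principal.
A = P(1 + r/n)^(nt) = $10,500.00 × (1 + 0.06/1)^(1 × 2) = $11,797.80
Interest = A − P = $11,797.80 − $10,500.00 = $1,297.80

Interest = A - P = $1,297.80


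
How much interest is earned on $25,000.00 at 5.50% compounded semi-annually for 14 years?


Compound interest earned = final amount − principal.
A = P(1 + r/n)^(nt) = $25,000.00 × (1 + 0.055/2)^(2 × 14) = $53,435.67
Interest = A − P = $53,435.67 − $25,000.00 = $28,435.67

Interest = A - P = $28,435.67


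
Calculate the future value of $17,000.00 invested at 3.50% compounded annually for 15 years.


Compound interest formula: A = P(1 + r/n)^(nt)
A = $17,000.00 × (1 + 0.035/1)^(1 × 15)
Growth factor: (1 + 0.035/1)^15 = 1.675349
A = $17,000.00 × 1.675349
A = $28,480.93

A = P(1 + r/n)^(nt) = $28,480.93


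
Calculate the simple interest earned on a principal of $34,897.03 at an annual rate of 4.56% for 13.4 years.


Simple interest formula: I = P × r × t
I = $34,897.03 × 0.0456 × 13.4
I = $21,323.48

I = P × r × t = $21,323.48


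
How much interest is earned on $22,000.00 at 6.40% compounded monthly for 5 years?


Compound interest earned = final amount − principal.
A = P(1 + r/n)^(nt) = $22,000.00 × (1 + 0.064/12)^(12 × 5) = $30,271.06
Interest = A − P = $30,271.06 − $22,000.00 = $8,271.06

Interest = A - P = $8,271.06


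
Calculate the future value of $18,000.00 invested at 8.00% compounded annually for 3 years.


Compound interest formula: A = P(1 + r/n)^(nt)
A = $18,000.00 × (1 + 0.08/1)^(1 × 3)
Growth factor: (1 + 0.08/1)^3 = 1.259712
A = $18,000.00 × 1.259712
A = $22,674.82

A = P(1 + r/n)^(nt) = $22,674.82


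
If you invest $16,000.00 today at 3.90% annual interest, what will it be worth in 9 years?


Future value formula: FV = PV × (1 + r)^t
FV = $16,000.00 × (1 + 0.039)^9
FV = $16,000.00 × 1.411042
FV = $22,576.67

FV = PV × (1 + r)^t = $22,576.67


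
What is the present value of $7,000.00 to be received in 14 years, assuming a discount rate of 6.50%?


Present value formula: PV = FV / (1 + r)^t
PV = $7,000.00 / (1 + 0.065)^14
PV = $7,000.00 / 2.414874
PV = $2,898.70

PV = FV / (1 + r)^t = $2,898.70


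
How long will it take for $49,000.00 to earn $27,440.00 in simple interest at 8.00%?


Rearrange the simple interest formula for t:
I = P × r × t  ⇒  t = I / (P × r)
t = $27,440.00 / ($49,000.00 × 0.08)
t = 7

t = I/(P×r) = 7 years


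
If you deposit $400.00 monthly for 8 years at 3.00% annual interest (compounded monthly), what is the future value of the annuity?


Future value of an ordinary annuity: FV = PMT × ((1 + r)^n − 1) / r
Monthly rate r = 0.03/12 = 0.0025, n = 96
FV = $400.00 × ((1 + 0.03/12)^96 − 1) / (0.03/12)
FV = $400.00 × 108.347387
FV = $43,338.95

FV = PMT × ((1+r)^n - 1)/r = $43,338.95
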